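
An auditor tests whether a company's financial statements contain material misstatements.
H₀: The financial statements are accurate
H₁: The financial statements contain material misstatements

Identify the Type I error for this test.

Answer: Concluding the statements are misstated when they are actually accurate

Derivation:
A Type I error (probability α) occurs when we reject a true H₀.
A Type II error (probability β) occurs when we fail to reject a false H₀.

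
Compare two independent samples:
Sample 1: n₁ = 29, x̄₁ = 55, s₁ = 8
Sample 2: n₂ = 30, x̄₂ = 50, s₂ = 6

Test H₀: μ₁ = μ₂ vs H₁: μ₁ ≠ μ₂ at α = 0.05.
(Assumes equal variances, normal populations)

Pooled variance: s²_p = [28×8² + 29×6²]/(57) = 49.7544
s_p = 7.0537
SE = s_p×√(1/n₁ + 1/n₂) = 7.0537×√(1/29 + 1/30) = 1.8369
t = (x̄₁ - x̄₂)/SE = (55 - 50)/1.8369 = 2.7220
df = 57, t-critical = ±2.002
Decision: reject H₀

Answer: t = 2.7220, reject H₀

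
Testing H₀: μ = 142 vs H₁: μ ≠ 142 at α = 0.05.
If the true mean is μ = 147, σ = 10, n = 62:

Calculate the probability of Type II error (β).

SE = σ/√n = 10/√62 = 1.2700
Critical values: μ₀ ± z_0.025×SE = 142 ± 1.960×1.2700
Acceptance region: (139.5108, 144.4892)
Under H₁ (μ = 147): z_high = (144.4892 - 147)/1.2700 = -1.9770, z_low = (139.5108 - 147)/1.2700 = -5.8970
β = P(not reject | H₁) = Φ(-1.9770) - Φ(-5.8970) ≈ 0.0240

Answer: β ≈ 0.0240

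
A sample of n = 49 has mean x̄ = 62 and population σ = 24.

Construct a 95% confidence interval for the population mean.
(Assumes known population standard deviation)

Confidence level: 95%, α = 0.05
z_0.025 = 1.960
SE = σ/√n = 24/√49 = 3.4286
Margin of error = 1.960 × 3.4286 = 6.7201
CI: x̄ ± margin = 62 ± 6.7201
CI: (55.2799, 68.7201)

Answer: (55.2799, 68.7201)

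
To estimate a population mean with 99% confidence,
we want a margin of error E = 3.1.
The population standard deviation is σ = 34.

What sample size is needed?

z_0.005 = 2.576
n = (z×σ/E)² = (2.576×34/3.1)²
n = 798.2265
Round up: n = 799

Answer: n = 799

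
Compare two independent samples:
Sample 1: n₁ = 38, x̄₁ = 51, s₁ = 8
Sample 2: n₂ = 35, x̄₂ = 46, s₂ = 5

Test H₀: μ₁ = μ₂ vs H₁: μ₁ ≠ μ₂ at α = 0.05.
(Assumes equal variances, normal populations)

Pooled variance: s²_p = [37×8² + 34×5²]/(71) = 45.3239
s_p = 6.7323
SE = s_p×√(1/n₁ + 1/n₂) = 6.7323×√(1/38 + 1/35) = 1.5772
t = (x̄₁ - x̄₂)/SE = (51 - 46)/1.5772 = 3.1702
df = 71, t-critical = ±1.994
Decision: reject H₀

Answer: t = 3.1702, reject H₀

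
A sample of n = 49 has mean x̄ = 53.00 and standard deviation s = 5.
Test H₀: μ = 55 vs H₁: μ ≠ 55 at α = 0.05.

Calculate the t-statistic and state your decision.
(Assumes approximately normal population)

df = n - 1 = 48
SE = s/√n = 5/√49 = 0.7143
t = (x̄ - μ₀)/SE = (53.00 - 55)/0.7143 = -2.7999
Critical value: t_{0.025,48} = ±2.011
p-value ≈ 0.0073
Decision: reject H₀

Answer: t = -2.7999, reject H₀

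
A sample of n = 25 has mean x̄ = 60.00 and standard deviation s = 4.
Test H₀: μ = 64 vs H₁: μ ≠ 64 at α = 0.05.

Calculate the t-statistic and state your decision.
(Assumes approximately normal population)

df = n - 1 = 24
SE = s/√n = 4/√25 = 0.8000
t = (x̄ - μ₀)/SE = (60.00 - 64)/0.8000 = -5.0000
Critical value: t_{0.025,24} = ±2.064
p-value < 0.0001
Decision: reject H₀

Answer: t = -5.0000, reject H₀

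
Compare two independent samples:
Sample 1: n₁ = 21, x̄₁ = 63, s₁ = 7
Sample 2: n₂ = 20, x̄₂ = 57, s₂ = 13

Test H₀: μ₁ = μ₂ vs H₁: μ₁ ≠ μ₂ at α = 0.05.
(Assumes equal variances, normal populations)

Pooled variance: s²_p = [20×7² + 19×13²]/(39) = 107.4615
s_p = 10.3664
SE = s_p×√(1/n₁ + 1/n₂) = 10.3664×√(1/21 + 1/20) = 3.2389
t = (x̄₁ - x̄₂)/SE = (63 - 57)/3.2389 = 1.8525
df = 39, t-critical = ±2.023
Decision: fail to reject H₀

Answer: t = 1.8525, fail to reject H₀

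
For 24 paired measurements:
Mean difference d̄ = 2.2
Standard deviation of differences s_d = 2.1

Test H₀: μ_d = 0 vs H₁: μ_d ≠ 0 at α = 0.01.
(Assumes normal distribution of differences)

Answer: t = 5.1318, reject H₀

Derivation:
df = n - 1 = 23
SE = s_d/√n = 2.1/√24 = 0.4287
t = d̄/SE = 2.2/0.4287 = 5.1318
Critical value: t_{0.005,23} = ±2.807
p-value < 0.0001
Decision: reject H₀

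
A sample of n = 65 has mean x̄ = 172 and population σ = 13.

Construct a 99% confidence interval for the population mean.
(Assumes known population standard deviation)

Confidence level: 99%, α = 0.01
z_0.005 = 2.576
SE = σ/√n = 13/√65 = 1.6125
Margin of error = 2.576 × 1.6125 = 4.1538
CI: x̄ ± margin = 172 ± 4.1538
CI: (167.8462, 176.1538)

Answer: (167.8462, 176.1538)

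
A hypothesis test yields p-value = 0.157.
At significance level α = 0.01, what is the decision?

Compare p-value to α:
0.157 ≥ 0.01
Decision: fail to reject H₀

Answer: fail to reject H₀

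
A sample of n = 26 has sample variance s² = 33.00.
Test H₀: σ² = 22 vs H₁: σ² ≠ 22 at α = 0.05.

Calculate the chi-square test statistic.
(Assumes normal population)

Answer: χ² = 37.5000, fail to reject H₀

Derivation:
df = n - 1 = 25
χ² = (n-1)s²/σ₀² = 25×33.00/22 = 37.5000
Critical values: χ²_{0.975,25} = 13.120, χ²_{0.025,25} = 40.646
Rejection region: χ² < 13.120 or χ² > 40.646
Decision: fail to reject H₀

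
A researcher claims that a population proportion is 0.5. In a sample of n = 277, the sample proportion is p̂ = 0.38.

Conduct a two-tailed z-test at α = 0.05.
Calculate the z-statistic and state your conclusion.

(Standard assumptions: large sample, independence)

Answer: z = -3.9944, reject H₀

Derivation:
H₀: p = 0.5, H₁: p ≠ 0.5
Standard error: SE = √(p₀(1-p₀)/n) = √(0.5×0.5/277) = 0.030042
z-statistic: z = (p̂ - p₀)/SE = (0.38 - 0.5)/0.030042 = -3.9944
Critical value: z_0.025 = ±1.960
p-value = 0.0001
Decision: reject H₀ at α = 0.05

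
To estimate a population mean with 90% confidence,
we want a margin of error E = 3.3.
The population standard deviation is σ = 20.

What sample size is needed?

z_0.05 = 1.645
n = (z×σ/E)² = (1.645×20/3.3)²
n = 99.3949
Round up: n = 100

Answer: n = 100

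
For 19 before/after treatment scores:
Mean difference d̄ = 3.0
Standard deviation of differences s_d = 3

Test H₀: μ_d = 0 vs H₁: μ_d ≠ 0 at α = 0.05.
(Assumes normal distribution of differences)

Answer: t = 4.3592, reject H₀

Derivation:
df = n - 1 = 18
SE = s_d/√n = 3/√19 = 0.6882
t = d̄/SE = 3.0/0.6882 = 4.3592
Critical value: t_{0.025,18} = ±2.101
p-value ≈ 0.0004
Decision: reject H₀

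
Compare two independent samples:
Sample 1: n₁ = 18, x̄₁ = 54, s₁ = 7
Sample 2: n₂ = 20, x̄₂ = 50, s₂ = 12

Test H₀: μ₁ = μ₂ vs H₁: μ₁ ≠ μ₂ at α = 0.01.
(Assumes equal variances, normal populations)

Answer: t = 1.2365, fail to reject H₀

Derivation:
Pooled variance: s²_p = [17×7² + 19×12²]/(36) = 99.1389
s_p = 9.9569
SE = s_p×√(1/n₁ + 1/n₂) = 9.9569×√(1/18 + 1/20) = 3.2349
t = (x̄₁ - x̄₂)/SE = (54 - 50)/3.2349 = 1.2365
df = 36, t-critical = ±2.719
Decision: fail to reject H₀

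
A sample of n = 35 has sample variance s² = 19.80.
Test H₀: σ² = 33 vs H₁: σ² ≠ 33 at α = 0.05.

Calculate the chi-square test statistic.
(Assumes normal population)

df = n - 1 = 34
χ² = (n-1)s²/σ₀² = 34×19.80/33 = 20.4000
Critical values: χ²_{0.975,34} = 19.806, χ²_{0.025,34} = 51.966
Rejection region: χ² < 19.806 or χ² > 51.966
Decision: fail to reject H₀

Answer: χ² = 20.4000, fail to reject H₀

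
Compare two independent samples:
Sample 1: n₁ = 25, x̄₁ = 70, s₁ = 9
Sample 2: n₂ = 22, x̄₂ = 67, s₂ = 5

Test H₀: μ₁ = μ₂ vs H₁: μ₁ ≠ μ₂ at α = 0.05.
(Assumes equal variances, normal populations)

Pooled variance: s²_p = [24×9² + 21×5²]/(45) = 54.8667
s_p = 7.4072
SE = s_p×√(1/n₁ + 1/n₂) = 7.4072×√(1/25 + 1/22) = 2.1653
t = (x̄₁ - x̄₂)/SE = (70 - 67)/2.1653 = 1.3855
df = 45, t-critical = ±2.014
Decision: fail to reject H₀

Answer: t = 1.3855, fail to reject H₀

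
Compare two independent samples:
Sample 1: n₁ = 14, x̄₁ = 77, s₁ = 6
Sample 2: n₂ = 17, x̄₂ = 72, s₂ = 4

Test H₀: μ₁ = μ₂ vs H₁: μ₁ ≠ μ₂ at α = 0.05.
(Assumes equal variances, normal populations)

Answer: t = 2.7727, reject H₀

Derivation:
Pooled variance: s²_p = [13×6² + 16×4²]/(29) = 24.9655
s_p = 4.9965
SE = s_p×√(1/n₁ + 1/n₂) = 4.9965×√(1/14 + 1/17) = 1.8033
t = (x̄₁ - x̄₂)/SE = (77 - 72)/1.8033 = 2.7727
df = 29, t-critical = ±2.045
Decision: reject H₀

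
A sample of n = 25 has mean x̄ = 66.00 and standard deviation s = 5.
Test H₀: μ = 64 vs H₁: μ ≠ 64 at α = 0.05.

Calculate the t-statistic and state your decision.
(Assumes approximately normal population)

Answer: t = 2.0000, fail to reject H₀

Derivation:
df = n - 1 = 24
SE = s/√n = 5/√25 = 1.0000
t = (x̄ - μ₀)/SE = (66.00 - 64)/1.0000 = 2.0000
Critical value: t_{0.025,24} = ±2.064
p-value ≈ 0.0569
Decision: fail to reject H₀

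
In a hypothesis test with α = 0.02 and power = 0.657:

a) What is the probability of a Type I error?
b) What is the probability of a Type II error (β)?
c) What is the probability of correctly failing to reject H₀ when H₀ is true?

Answer: a) 0.02, b) 0.343, c) 0.98

Derivation:
a) Type I error probability = α = 0.02
b) Power = P(reject H₀ | H₁ true) = 1 - β = 0.657, so Type II error probability = β = 1 - Power = 0.343
c) P(fail to reject H₀ | H₀ true) = 1 - α = 0.98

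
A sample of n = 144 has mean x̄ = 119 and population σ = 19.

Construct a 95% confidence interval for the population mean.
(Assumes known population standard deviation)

Answer: (115.8967, 122.1033)

Derivation:
Confidence level: 95%, α = 0.05
z_0.025 = 1.960
SE = σ/√n = 19/√144 = 1.5833
Margin of error = 1.960 × 1.5833 = 3.1033
CI: x̄ ± margin = 119 ± 3.1033
CI: (115.8967, 122.1033)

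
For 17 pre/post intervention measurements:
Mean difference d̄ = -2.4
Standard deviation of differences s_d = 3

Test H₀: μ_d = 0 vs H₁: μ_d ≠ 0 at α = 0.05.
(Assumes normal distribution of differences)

df = n - 1 = 16
SE = s_d/√n = 3/√17 = 0.7276
t = d̄/SE = -2.4/0.7276 = -3.2985
Critical value: t_{0.025,16} = ±2.120
p-value ≈ 0.0045
Decision: reject H₀

Answer: t = -3.2985, reject H₀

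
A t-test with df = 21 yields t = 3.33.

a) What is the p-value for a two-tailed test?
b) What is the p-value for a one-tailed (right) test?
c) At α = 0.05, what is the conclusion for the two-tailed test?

Using t-distribution with df = 21:
a) Two-tailed: p = 2×P(T > 3.33) = 0.0032
b) One-tailed: p = P(T > 3.33) = 0.0016
c) 0.0032 < 0.05, reject H₀

Answer: a) 0.0032, b) 0.0016, c) reject H₀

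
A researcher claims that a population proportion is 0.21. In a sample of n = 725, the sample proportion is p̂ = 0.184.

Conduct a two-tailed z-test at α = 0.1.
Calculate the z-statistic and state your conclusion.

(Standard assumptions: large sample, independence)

Answer: z = -1.7188, reject H₀

Derivation:
H₀: p = 0.21, H₁: p ≠ 0.21
Standard error: SE = √(p₀(1-p₀)/n) = √(0.21×0.79/725) = 0.015127
z-statistic: z = (p̂ - p₀)/SE = (0.184 - 0.21)/0.015127 = -1.7188
Critical value: z_0.05 = ±1.645
p-value = 0.0857
Decision: reject H₀ at α = 0.1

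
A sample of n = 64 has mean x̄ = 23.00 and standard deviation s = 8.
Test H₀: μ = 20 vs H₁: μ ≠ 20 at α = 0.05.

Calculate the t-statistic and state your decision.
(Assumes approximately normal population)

df = n - 1 = 63
SE = s/√n = 8/√64 = 1.0000
t = (x̄ - μ₀)/SE = (23.00 - 20)/1.0000 = 3.0000
Critical value: t_{0.025,63} = ±1.998
p-value ≈ 0.0039
Decision: reject H₀

Answer: t = 3.0000, reject H₀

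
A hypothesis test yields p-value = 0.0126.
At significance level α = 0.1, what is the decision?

Answer: reject H₀

Derivation:
Compare p-value to α:
0.0126 < 0.1
Decision: reject H₀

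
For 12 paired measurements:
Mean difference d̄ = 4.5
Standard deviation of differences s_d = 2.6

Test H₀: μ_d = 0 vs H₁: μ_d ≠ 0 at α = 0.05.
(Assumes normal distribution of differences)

df = n - 1 = 11
SE = s_d/√n = 2.6/√12 = 0.7506
t = d̄/SE = 4.5/0.7506 = 5.9952
Critical value: t_{0.025,11} = ±2.201
p-value ≈ 0.0001
Decision: reject H₀

Answer: t = 5.9952, reject H₀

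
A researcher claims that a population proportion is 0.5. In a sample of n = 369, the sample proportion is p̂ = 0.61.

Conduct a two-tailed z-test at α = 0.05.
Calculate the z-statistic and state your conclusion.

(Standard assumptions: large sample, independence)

Answer: z = 4.2261, reject H₀

Derivation:
H₀: p = 0.5, H₁: p ≠ 0.5
Standard error: SE = √(p₀(1-p₀)/n) = √(0.5×0.5/369) = 0.026029
z-statistic: z = (p̂ - p₀)/SE = (0.61 - 0.5)/0.026029 = 4.2261
Critical value: z_0.025 = ±1.960
p-value < 0.0001
Decision: reject H₀ at α = 0.05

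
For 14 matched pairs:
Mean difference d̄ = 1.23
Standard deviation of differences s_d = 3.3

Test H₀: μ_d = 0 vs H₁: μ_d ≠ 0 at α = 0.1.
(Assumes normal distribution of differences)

Answer: t = 1.3946, fail to reject H₀

Derivation:
df = n - 1 = 13
SE = s_d/√n = 3.3/√14 = 0.8820
t = d̄/SE = 1.23/0.8820 = 1.3946
Critical value: t_{0.05,13} = ±1.771
p-value ≈ 0.1865
Decision: fail to reject H₀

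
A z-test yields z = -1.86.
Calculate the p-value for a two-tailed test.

Answer: p-value ≈ 0.0629

Derivation:
For z = -1.86:
p = 2×P(Z > |-1.86|) = 2×(1 - Φ(1.86)) = 0.0629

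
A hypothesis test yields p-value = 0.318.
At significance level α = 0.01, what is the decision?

Answer: fail to reject H₀

Derivation:
Compare p-value to α:
0.318 ≥ 0.01
Decision: fail to reject H₀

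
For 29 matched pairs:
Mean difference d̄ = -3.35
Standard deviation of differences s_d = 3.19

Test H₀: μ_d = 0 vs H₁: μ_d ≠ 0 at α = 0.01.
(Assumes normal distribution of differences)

df = n - 1 = 28
SE = s_d/√n = 3.19/√29 = 0.5924
t = d̄/SE = -3.35/0.5924 = -5.6550
Critical value: t_{0.005,28} = ±2.763
p-value < 0.0001
Decision: reject H₀

Answer: t = -5.6550, reject H₀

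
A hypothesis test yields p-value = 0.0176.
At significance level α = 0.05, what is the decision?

Compare p-value to α:
0.0176 < 0.05
Decision: reject H₀

Answer: reject H₀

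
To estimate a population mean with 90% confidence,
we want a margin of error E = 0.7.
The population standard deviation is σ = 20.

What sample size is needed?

z_0.05 = 1.645
n = (z×σ/E)² = (1.645×20/0.7)²
n = 2209.0000
Already a whole number: n = 2209

Answer: n = 2209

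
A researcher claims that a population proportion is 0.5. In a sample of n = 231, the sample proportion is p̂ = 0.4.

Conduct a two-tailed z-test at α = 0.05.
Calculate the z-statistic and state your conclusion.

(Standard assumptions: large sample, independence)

Answer: z = -3.0397, reject H₀

Derivation:
H₀: p = 0.5, H₁: p ≠ 0.5
Standard error: SE = √(p₀(1-p₀)/n) = √(0.5×0.5/231) = 0.032898
z-statistic: z = (p̂ - p₀)/SE = (0.4 - 0.5)/0.032898 = -3.0397
Critical value: z_0.025 = ±1.960
p-value = 0.0024
Decision: reject H₀ at α = 0.05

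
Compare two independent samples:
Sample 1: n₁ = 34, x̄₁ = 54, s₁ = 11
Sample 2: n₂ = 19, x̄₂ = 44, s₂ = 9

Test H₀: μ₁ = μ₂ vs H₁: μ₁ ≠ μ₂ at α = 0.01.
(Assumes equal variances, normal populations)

Pooled variance: s²_p = [33×11² + 18×9²]/(51) = 106.8824
s_p = 10.3384
SE = s_p×√(1/n₁ + 1/n₂) = 10.3384×√(1/34 + 1/19) = 2.9612
t = (x̄₁ - x̄₂)/SE = (54 - 44)/2.9612 = 3.3770
df = 51, t-critical = ±2.676
Decision: reject H₀

Answer: t = 3.3770, reject H₀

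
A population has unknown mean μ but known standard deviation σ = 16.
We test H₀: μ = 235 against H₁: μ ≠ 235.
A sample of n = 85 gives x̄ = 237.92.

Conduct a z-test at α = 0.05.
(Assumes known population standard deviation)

Standard error: SE = σ/√n = 16/√85 = 1.7354
z-statistic: z = (x̄ - μ₀)/SE = (237.92 - 235)/1.7354 = 1.6826
Critical value: ±1.960
p-value = 0.0925
Decision: fail to reject H₀

Answer: z = 1.6826, fail to reject H₀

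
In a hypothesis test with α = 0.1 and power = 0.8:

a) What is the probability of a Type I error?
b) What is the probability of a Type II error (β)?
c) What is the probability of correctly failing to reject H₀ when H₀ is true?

Answer: a) 0.1, b) 0.2, c) 0.9

Derivation:
a) Type I error probability = α = 0.1
b) Power = P(reject H₀ | H₁ true) = 1 - β = 0.8, so Type II error probability = β = 1 - Power = 0.2
c) P(fail to reject H₀ | H₀ true) = 1 - α = 0.9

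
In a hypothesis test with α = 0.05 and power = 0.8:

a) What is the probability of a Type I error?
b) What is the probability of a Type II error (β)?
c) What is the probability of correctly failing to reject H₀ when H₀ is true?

Answer: a) 0.05, b) 0.2, c) 0.95

Derivation:
a) Type I error probability = α = 0.05
b) Power = P(reject H₀ | H₁ true) = 1 - β = 0.8, so Type II error probability = β = 1 - Power = 0.2
c) P(fail to reject H₀ | H₀ true) = 1 - α = 0.95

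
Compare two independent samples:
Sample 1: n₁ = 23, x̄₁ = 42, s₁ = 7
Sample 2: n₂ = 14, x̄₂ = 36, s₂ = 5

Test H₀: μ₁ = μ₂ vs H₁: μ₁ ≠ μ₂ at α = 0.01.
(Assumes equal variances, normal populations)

Pooled variance: s²_p = [22×7² + 13×5²]/(35) = 40.0857
s_p = 6.3313
SE = s_p×√(1/n₁ + 1/n₂) = 6.3313×√(1/23 + 1/14) = 2.1462
t = (x̄₁ - x̄₂)/SE = (42 - 36)/2.1462 = 2.7956
df = 35, t-critical = ±2.724
Decision: reject H₀

Answer: t = 2.7956, reject H₀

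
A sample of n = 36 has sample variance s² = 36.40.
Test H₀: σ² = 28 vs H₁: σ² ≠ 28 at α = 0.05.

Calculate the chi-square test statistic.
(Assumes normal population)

Answer: χ² = 45.5000, fail to reject H₀

Derivation:
df = n - 1 = 35
χ² = (n-1)s²/σ₀² = 35×36.40/28 = 45.5000
Critical values: χ²_{0.975,35} = 20.569, χ²_{0.025,35} = 53.203
Rejection region: χ² < 20.569 or χ² > 53.203
Decision: fail to reject H₀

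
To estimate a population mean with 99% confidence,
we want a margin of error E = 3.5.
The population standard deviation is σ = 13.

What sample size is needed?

z_0.005 = 2.576
n = (z×σ/E)² = (2.576×13/3.5)²
n = 91.5466
Round up: n = 92

Answer: n = 92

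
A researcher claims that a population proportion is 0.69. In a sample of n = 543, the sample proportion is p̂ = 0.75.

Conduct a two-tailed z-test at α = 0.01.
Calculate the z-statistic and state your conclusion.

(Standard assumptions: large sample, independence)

Answer: z = 3.0231, reject H₀

Derivation:
H₀: p = 0.69, H₁: p ≠ 0.69
Standard error: SE = √(p₀(1-p₀)/n) = √(0.69×0.31/543) = 0.019847
z-statistic: z = (p̂ - p₀)/SE = (0.75 - 0.69)/0.019847 = 3.0231
Critical value: z_0.005 = ±2.576
p-value = 0.0025
Decision: reject H₀ at α = 0.01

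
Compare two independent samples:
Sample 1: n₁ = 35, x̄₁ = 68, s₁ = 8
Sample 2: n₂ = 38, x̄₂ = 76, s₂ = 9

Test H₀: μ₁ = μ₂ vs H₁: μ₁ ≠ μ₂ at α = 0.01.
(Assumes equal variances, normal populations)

Pooled variance: s²_p = [34×8² + 37×9²]/(71) = 72.8592
s_p = 8.5358
SE = s_p×√(1/n₁ + 1/n₂) = 8.5358×√(1/35 + 1/38) = 1.9998
t = (x̄₁ - x̄₂)/SE = (68 - 76)/1.9998 = -4.0004
df = 71, t-critical = ±2.647
Decision: reject H₀

Answer: t = -4.0004, reject H₀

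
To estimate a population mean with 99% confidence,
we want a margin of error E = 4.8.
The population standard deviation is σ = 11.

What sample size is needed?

z_0.005 = 2.576
n = (z×σ/E)² = (2.576×11/4.8)²
n = 34.8493
Round up: n = 35

Answer: n = 35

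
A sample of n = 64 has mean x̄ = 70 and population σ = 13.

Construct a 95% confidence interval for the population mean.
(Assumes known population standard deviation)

Confidence level: 95%, α = 0.05
z_0.025 = 1.960
SE = σ/√n = 13/√64 = 1.6250
Margin of error = 1.960 × 1.6250 = 3.1850
CI: x̄ ± margin = 70 ± 3.1850
CI: (66.8150, 73.1850)

Answer: (66.8150, 73.1850)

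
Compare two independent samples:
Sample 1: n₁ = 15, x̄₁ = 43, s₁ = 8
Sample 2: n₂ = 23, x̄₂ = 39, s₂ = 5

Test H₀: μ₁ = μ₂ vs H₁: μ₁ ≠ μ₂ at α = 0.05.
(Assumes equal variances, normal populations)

Answer: t = 1.9017, fail to reject H₀

Derivation:
Pooled variance: s²_p = [14×8² + 22×5²]/(36) = 40.1667
s_p = 6.3377
SE = s_p×√(1/n₁ + 1/n₂) = 6.3377×√(1/15 + 1/23) = 2.1034
t = (x̄₁ - x̄₂)/SE = (43 - 39)/2.1034 = 1.9017
df = 36, t-critical = ±2.028
Decision: fail to reject H₀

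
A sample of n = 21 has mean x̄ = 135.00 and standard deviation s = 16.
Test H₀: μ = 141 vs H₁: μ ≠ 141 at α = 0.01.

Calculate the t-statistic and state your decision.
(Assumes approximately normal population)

df = n - 1 = 20
SE = s/√n = 16/√21 = 3.4915
t = (x̄ - μ₀)/SE = (135.00 - 141)/3.4915 = -1.7185
Critical value: t_{0.005,20} = ±2.845
p-value ≈ 0.1011
Decision: fail to reject H₀

Answer: t = -1.7185, fail to reject H₀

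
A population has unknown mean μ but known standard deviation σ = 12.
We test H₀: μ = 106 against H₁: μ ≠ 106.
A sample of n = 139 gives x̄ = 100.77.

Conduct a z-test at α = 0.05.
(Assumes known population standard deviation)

Answer: z = -5.1385, reject H₀

Derivation:
Standard error: SE = σ/√n = 12/√139 = 1.0178
z-statistic: z = (x̄ - μ₀)/SE = (100.77 - 106)/1.0178 = -5.1385
Critical value: ±1.960
p-value < 0.0001
Decision: reject H₀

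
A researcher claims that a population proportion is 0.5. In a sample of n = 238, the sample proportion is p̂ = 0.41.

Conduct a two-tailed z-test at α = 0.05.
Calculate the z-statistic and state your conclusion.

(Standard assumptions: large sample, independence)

Answer: z = -2.7769, reject H₀

Derivation:
H₀: p = 0.5, H₁: p ≠ 0.5
Standard error: SE = √(p₀(1-p₀)/n) = √(0.5×0.5/238) = 0.032410
z-statistic: z = (p̂ - p₀)/SE = (0.41 - 0.5)/0.032410 = -2.7769
Critical value: z_0.025 = ±1.960
p-value = 0.0055
Decision: reject H₀ at α = 0.05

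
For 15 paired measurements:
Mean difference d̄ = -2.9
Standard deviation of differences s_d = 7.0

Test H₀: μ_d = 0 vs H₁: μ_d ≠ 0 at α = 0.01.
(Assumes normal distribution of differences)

df = n - 1 = 14
SE = s_d/√n = 7.0/√15 = 1.8074
t = d̄/SE = -2.9/1.8074 = -1.6045
Critical value: t_{0.005,14} = ±2.977
p-value ≈ 0.1309
Decision: fail to reject H₀

Answer: t = -1.6045, fail to reject H₀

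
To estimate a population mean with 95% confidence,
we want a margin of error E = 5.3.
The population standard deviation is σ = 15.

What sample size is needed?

z_0.025 = 1.960
n = (z×σ/E)² = (1.960×15/5.3)²
n = 30.7711
Round up: n = 31

Answer: n = 31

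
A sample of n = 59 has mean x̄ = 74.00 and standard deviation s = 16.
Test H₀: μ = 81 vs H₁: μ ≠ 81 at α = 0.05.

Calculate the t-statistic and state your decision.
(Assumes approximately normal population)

df = n - 1 = 58
SE = s/√n = 16/√59 = 2.0830
t = (x̄ - μ₀)/SE = (74.00 - 81)/2.0830 = -3.3605
Critical value: t_{0.025,58} = ±2.002
p-value ≈ 0.0014
Decision: reject H₀

Answer: t = -3.3605, reject H₀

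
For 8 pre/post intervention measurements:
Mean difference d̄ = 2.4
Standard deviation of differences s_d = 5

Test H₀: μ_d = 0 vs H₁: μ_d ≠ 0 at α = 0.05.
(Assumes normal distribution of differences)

Answer: t = 1.3576, fail to reject H₀

Derivation:
df = n - 1 = 7
SE = s_d/√n = 5/√8 = 1.7678
t = d̄/SE = 2.4/1.7678 = 1.3576
Critical value: t_{0.025,7} = ±2.365
p-value ≈ 0.2167
Decision: fail to reject H₀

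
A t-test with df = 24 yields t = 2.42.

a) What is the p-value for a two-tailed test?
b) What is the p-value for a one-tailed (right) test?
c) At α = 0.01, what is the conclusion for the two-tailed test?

Answer: a) 0.0235, b) 0.0117, c) fail to reject H₀

Derivation:
Using t-distribution with df = 24:
a) Two-tailed: p = 2×P(T > 2.42) = 0.0235
b) One-tailed: p = P(T > 2.42) = 0.0117
c) 0.0235 ≥ 0.01, fail to reject H₀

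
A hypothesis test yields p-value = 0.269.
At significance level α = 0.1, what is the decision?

Answer: fail to reject H₀

Derivation:
Compare p-value to α:
0.269 ≥ 0.1
Decision: fail to reject H₀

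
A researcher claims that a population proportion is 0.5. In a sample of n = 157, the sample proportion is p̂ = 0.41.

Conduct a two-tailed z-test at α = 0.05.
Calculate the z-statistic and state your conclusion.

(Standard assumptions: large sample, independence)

Answer: z = -2.2554, reject H₀

Derivation:
H₀: p = 0.5, H₁: p ≠ 0.5
Standard error: SE = √(p₀(1-p₀)/n) = √(0.5×0.5/157) = 0.039904
z-statistic: z = (p̂ - p₀)/SE = (0.41 - 0.5)/0.039904 = -2.2554
Critical value: z_0.025 = ±1.960
p-value = 0.0241
Decision: reject H₀ at α = 0.05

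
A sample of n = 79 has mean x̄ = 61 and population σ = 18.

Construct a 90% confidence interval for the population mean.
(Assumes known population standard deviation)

Answer: (57.6685, 64.3315)

Derivation:
Confidence level: 90%, α = 0.1
z_0.05 = 1.645
SE = σ/√n = 18/√79 = 2.0252
Margin of error = 1.645 × 2.0252 = 3.3315
CI: x̄ ± margin = 61 ± 3.3315
CI: (57.6685, 64.3315)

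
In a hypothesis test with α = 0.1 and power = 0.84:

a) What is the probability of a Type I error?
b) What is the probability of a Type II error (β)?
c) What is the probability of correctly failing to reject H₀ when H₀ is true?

Answer: a) 0.1, b) 0.16, c) 0.9

Derivation:
a) Type I error probability = α = 0.1
b) Power = P(reject H₀ | H₁ true) = 1 - β = 0.84, so Type II error probability = β = 1 - Power = 0.16
c) P(fail to reject H₀ | H₀ true) = 1 - α = 0.9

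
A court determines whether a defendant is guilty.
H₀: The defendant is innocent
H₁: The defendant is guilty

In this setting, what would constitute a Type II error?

Type I error (α): Rejecting H₀ when H₀ is true
Type II error (β): Failing to reject H₀ when H₁ is true

Answer: Acquitting a guilty person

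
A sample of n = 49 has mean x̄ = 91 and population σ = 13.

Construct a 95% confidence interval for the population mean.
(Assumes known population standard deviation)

Confidence level: 95%, α = 0.05
z_0.025 = 1.960
SE = σ/√n = 13/√49 = 1.8571
Margin of error = 1.960 × 1.8571 = 3.6399
CI: x̄ ± margin = 91 ± 3.6399
CI: (87.3601, 94.6399)

Answer: (87.3601, 94.6399)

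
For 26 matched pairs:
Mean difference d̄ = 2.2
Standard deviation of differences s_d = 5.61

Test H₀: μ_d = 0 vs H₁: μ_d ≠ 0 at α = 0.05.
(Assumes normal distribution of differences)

Answer: t = 1.9996, fail to reject H₀

Derivation:
df = n - 1 = 25
SE = s_d/√n = 5.61/√26 = 1.1002
t = d̄/SE = 2.2/1.1002 = 1.9996
Critical value: t_{0.025,25} = ±2.060
p-value ≈ 0.0565
Decision: fail to reject H₀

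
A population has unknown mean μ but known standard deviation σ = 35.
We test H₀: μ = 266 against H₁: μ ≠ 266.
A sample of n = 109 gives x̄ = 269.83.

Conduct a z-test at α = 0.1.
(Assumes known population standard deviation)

Standard error: SE = σ/√n = 35/√109 = 3.3524
z-statistic: z = (x̄ - μ₀)/SE = (269.83 - 266)/3.3524 = 1.1425
Critical value: ±1.645
p-value = 0.2532
Decision: fail to reject H₀

Answer: z = 1.1425, fail to reject H₀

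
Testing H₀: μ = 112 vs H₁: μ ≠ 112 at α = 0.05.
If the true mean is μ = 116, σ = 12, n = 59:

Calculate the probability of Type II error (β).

SE = σ/√n = 12/√59 = 1.5623
Critical values: μ₀ ± z_0.025×SE = 112 ± 1.960×1.5623
Acceptance region: (108.9379, 115.0621)
Under H₁ (μ = 116): z_high = (115.0621 - 116)/1.5623 = -0.6003, z_low = (108.9379 - 116)/1.5623 = -4.5203
β = P(not reject | H₁) = Φ(-0.6003) - Φ(-4.5203) ≈ 0.2742

Answer: β ≈ 0.2742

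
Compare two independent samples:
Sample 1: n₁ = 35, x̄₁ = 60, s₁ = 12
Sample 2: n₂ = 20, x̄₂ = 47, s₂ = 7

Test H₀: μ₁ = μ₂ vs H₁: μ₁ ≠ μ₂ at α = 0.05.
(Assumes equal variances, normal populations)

Pooled variance: s²_p = [34×12² + 19×7²]/(53) = 109.9434
s_p = 10.4854
SE = s_p×√(1/n₁ + 1/n₂) = 10.4854×√(1/35 + 1/20) = 2.9391
t = (x̄₁ - x̄₂)/SE = (60 - 47)/2.9391 = 4.4231
df = 53, t-critical = ±2.006
Decision: reject H₀

Answer: t = 4.4231, reject H₀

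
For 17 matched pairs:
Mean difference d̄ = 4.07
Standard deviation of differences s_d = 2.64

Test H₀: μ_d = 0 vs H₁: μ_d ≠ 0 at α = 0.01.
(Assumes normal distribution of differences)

df = n - 1 = 16
SE = s_d/√n = 2.64/√17 = 0.6403
t = d̄/SE = 4.07/0.6403 = 6.3564
Critical value: t_{0.005,16} = ±2.921
p-value < 0.0001
Decision: reject H₀

Answer: t = 6.3564, reject H₀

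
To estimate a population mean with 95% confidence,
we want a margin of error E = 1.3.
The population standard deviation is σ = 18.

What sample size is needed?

z_0.025 = 1.960
n = (z×σ/E)² = (1.960×18/1.3)²
n = 736.4961
Round up: n = 737

Answer: n = 737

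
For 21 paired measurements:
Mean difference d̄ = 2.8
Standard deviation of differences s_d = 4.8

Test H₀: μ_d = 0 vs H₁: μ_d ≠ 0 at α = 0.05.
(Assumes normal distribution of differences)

Answer: t = 2.6733, reject H₀

Derivation:
df = n - 1 = 20
SE = s_d/√n = 4.8/√21 = 1.0474
t = d̄/SE = 2.8/1.0474 = 2.6733
Critical value: t_{0.025,20} = ±2.086
p-value ≈ 0.0146
Decision: reject H₀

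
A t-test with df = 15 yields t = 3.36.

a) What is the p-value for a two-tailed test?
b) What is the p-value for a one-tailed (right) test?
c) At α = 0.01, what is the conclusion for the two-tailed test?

Answer: a) 0.0043, b) 0.0021, c) reject H₀

Derivation:
Using t-distribution with df = 15:
a) Two-tailed: p = 2×P(T > 3.36) = 0.0043
b) One-tailed: p = P(T > 3.36) = 0.0021
c) 0.0043 < 0.01, reject H₀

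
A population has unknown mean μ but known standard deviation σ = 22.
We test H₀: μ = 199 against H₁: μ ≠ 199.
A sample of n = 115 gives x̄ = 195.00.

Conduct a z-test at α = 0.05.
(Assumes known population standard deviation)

Answer: z = -1.9498, fail to reject H₀

Derivation:
Standard error: SE = σ/√n = 22/√115 = 2.0515
z-statistic: z = (x̄ - μ₀)/SE = (195.00 - 199)/2.0515 = -1.9498
Critical value: ±1.960
p-value = 0.0512
Decision: fail to reject H₀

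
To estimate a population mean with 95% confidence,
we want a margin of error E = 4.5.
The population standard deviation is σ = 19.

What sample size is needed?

z_0.025 = 1.960
n = (z×σ/E)² = (1.960×19/4.5)²
n = 68.4848
Round up: n = 69

Answer: n = 69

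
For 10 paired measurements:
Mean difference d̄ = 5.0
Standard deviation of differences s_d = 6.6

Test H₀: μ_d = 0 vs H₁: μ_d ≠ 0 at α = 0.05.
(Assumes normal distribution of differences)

df = n - 1 = 9
SE = s_d/√n = 6.6/√10 = 2.0871
t = d̄/SE = 5.0/2.0871 = 2.3957
Critical value: t_{0.025,9} = ±2.262
p-value ≈ 0.0402
Decision: reject H₀

Answer: t = 2.3957, reject H₀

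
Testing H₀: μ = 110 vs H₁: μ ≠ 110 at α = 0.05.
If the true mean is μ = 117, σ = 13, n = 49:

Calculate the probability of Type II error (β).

Answer: β ≈ 0.0352

Derivation:
SE = σ/√n = 13/√49 = 1.8571
Critical values: μ₀ ± z_0.025×SE = 110 ± 1.960×1.8571
Acceptance region: (106.3601, 113.6399)
Under H₁ (μ = 117): z_high = (113.6399 - 117)/1.8571 = -1.8093, z_low = (106.3601 - 117)/1.8571 = -5.7293
β = P(not reject | H₁) = Φ(-1.8093) - Φ(-5.7293) ≈ 0.0352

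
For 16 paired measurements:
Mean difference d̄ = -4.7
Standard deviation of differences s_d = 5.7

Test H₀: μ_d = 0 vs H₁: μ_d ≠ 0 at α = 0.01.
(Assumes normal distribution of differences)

df = n - 1 = 15
SE = s_d/√n = 5.7/√16 = 1.4250
t = d̄/SE = -4.7/1.4250 = -3.2982
Critical value: t_{0.005,15} = ±2.947
p-value ≈ 0.0049
Decision: reject H₀

Answer: t = -3.2982, reject H₀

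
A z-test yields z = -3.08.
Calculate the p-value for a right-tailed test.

For z = -3.08:
p = P(Z > -3.08) = 1 - Φ(-3.08) = 0.9990

Answer: p-value ≈ 0.9990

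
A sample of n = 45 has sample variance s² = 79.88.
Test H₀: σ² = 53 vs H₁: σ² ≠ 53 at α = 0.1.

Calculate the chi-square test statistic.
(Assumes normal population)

Answer: χ² = 66.3155, reject H₀

Derivation:
df = n - 1 = 44
χ² = (n-1)s²/σ₀² = 44×79.88/53 = 66.3155
Critical values: χ²_{0.95,44} = 29.787, χ²_{0.05,44} = 60.481
Rejection region: χ² < 29.787 or χ² > 60.481
Decision: reject H₀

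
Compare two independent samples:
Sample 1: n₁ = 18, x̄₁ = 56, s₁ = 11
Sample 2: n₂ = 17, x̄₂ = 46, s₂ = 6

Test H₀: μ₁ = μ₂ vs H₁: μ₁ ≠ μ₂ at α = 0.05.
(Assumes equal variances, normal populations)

Answer: t = 3.3103, reject H₀

Derivation:
Pooled variance: s²_p = [17×11² + 16×6²]/(33) = 79.7879
s_p = 8.9324
SE = s_p×√(1/n₁ + 1/n₂) = 8.9324×√(1/18 + 1/17) = 3.0209
t = (x̄₁ - x̄₂)/SE = (56 - 46)/3.0209 = 3.3103
df = 33, t-critical = ±2.035
Decision: reject H₀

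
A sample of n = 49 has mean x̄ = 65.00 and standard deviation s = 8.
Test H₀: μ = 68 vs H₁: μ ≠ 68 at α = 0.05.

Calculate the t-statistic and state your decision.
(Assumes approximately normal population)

df = n - 1 = 48
SE = s/√n = 8/√49 = 1.1429
t = (x̄ - μ₀)/SE = (65.00 - 68)/1.1429 = -2.6249
Critical value: t_{0.025,48} = ±2.011
p-value ≈ 0.0116
Decision: reject H₀

Answer: t = -2.6249, reject H₀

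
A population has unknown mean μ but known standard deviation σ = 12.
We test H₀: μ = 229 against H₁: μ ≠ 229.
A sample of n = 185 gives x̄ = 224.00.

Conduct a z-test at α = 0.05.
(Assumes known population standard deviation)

Answer: z = -5.6670, reject H₀

Derivation:
Standard error: SE = σ/√n = 12/√185 = 0.8823
z-statistic: z = (x̄ - μ₀)/SE = (224.00 - 229)/0.8823 = -5.6670
Critical value: ±1.960
p-value < 0.0001
Decision: reject H₀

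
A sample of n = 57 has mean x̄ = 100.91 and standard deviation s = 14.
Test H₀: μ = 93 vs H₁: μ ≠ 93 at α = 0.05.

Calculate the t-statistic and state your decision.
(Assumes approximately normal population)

Answer: t = 4.2658, reject H₀

Derivation:
df = n - 1 = 56
SE = s/√n = 14/√57 = 1.8543
t = (x̄ - μ₀)/SE = (100.91 - 93)/1.8543 = 4.2658
Critical value: t_{0.025,56} = ±2.003
p-value ≈ 0.0001
Decision: reject H₀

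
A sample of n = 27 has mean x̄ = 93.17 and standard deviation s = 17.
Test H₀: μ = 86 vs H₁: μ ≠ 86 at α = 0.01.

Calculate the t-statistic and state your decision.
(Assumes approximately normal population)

Answer: t = 2.1915, fail to reject H₀

Derivation:
df = n - 1 = 26
SE = s/√n = 17/√27 = 3.2717
t = (x̄ - μ₀)/SE = (93.17 - 86)/3.2717 = 2.1915
Critical value: t_{0.005,26} = ±2.779
p-value ≈ 0.0376
Decision: fail to reject H₀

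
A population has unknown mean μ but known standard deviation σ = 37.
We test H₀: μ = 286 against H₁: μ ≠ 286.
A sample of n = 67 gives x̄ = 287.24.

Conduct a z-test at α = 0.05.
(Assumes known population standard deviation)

Answer: z = 0.2743, fail to reject H₀

Derivation:
Standard error: SE = σ/√n = 37/√67 = 4.5203
z-statistic: z = (x̄ - μ₀)/SE = (287.24 - 286)/4.5203 = 0.2743
Critical value: ±1.960
p-value = 0.7839
Decision: fail to reject H₀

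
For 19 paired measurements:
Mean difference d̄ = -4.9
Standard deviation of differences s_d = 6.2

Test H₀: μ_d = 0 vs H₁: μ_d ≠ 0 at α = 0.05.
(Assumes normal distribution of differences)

Answer: t = -3.4449, reject H₀

Derivation:
df = n - 1 = 18
SE = s_d/√n = 6.2/√19 = 1.4224
t = d̄/SE = -4.9/1.4224 = -3.4449
Critical value: t_{0.025,18} = ±2.101
p-value ≈ 0.0029
Decision: reject H₀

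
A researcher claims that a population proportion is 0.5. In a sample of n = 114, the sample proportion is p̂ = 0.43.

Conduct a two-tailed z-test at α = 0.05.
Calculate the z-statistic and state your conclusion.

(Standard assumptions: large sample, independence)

H₀: p = 0.5, H₁: p ≠ 0.5
Standard error: SE = √(p₀(1-p₀)/n) = √(0.5×0.5/114) = 0.046829
z-statistic: z = (p̂ - p₀)/SE = (0.43 - 0.5)/0.046829 = -1.4948
Critical value: z_0.025 = ±1.960
p-value = 0.1350
Decision: fail to reject H₀ at α = 0.05

Answer: z = -1.4948, fail to reject H₀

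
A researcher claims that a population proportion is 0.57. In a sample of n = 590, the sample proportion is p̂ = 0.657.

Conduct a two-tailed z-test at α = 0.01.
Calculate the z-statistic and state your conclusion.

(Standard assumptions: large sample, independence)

Answer: z = 4.2685, reject H₀

Derivation:
H₀: p = 0.57, H₁: p ≠ 0.57
Standard error: SE = √(p₀(1-p₀)/n) = √(0.57×0.43/590) = 0.020382
z-statistic: z = (p̂ - p₀)/SE = (0.657 - 0.57)/0.020382 = 4.2685
Critical value: z_0.005 = ±2.576
p-value < 0.0001
Decision: reject H₀ at α = 0.01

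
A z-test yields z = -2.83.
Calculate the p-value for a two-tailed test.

For z = -2.83:
p = 2×P(Z > |-2.83|) = 2×(1 - Φ(2.83)) = 0.0047

Answer: p-value ≈ 0.0047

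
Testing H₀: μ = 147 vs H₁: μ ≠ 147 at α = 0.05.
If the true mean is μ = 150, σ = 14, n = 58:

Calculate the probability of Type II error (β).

SE = σ/√n = 14/√58 = 1.8383
Critical values: μ₀ ± z_0.025×SE = 147 ± 1.960×1.8383
Acceptance region: (143.3969, 150.6031)
Under H₁ (μ = 150): z_high = (150.6031 - 150)/1.8383 = 0.3281, z_low = (143.3969 - 150)/1.8383 = -3.5920
β = P(not reject | H₁) = Φ(0.3281) - Φ(-3.5920) ≈ 0.6284

Answer: β ≈ 0.6284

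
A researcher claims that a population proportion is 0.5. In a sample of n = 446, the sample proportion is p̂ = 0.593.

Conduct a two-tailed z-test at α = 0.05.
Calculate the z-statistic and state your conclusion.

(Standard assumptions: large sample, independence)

Answer: z = 3.9280, reject H₀

Derivation:
H₀: p = 0.5, H₁: p ≠ 0.5
Standard error: SE = √(p₀(1-p₀)/n) = √(0.5×0.5/446) = 0.023676
z-statistic: z = (p̂ - p₀)/SE = (0.593 - 0.5)/0.023676 = 3.9280
Critical value: z_0.025 = ±1.960
p-value = 0.0001
Decision: reject H₀ at α = 0.05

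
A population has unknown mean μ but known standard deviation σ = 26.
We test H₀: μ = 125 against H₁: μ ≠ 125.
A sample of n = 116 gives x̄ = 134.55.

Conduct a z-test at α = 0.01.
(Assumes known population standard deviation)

Standard error: SE = σ/√n = 26/√116 = 2.4140
z-statistic: z = (x̄ - μ₀)/SE = (134.55 - 125)/2.4140 = 3.9561
Critical value: ±2.576
p-value = 0.0001
Decision: reject H₀

Answer: z = 3.9561, reject H₀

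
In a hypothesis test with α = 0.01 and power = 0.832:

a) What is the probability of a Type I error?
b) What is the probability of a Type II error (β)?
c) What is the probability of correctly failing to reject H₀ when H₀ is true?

Answer: a) 0.01, b) 0.168, c) 0.99

Derivation:
a) Type I error probability = α = 0.01
b) Power = P(reject H₀ | H₁ true) = 1 - β = 0.832, so Type II error probability = β = 1 - Power = 0.168
c) P(fail to reject H₀ | H₀ true) = 1 - α = 0.99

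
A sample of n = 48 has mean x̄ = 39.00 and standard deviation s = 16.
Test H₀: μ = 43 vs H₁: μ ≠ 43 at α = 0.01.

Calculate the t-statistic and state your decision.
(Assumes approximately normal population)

Answer: t = -1.7321, fail to reject H₀

Derivation:
df = n - 1 = 47
SE = s/√n = 16/√48 = 2.3094
t = (x̄ - μ₀)/SE = (39.00 - 43)/2.3094 = -1.7321
Critical value: t_{0.005,47} = ±2.685
p-value ≈ 0.0898
Decision: fail to reject H₀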